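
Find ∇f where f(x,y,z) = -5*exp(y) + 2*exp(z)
(0, -5*exp(y), 2*exp(z))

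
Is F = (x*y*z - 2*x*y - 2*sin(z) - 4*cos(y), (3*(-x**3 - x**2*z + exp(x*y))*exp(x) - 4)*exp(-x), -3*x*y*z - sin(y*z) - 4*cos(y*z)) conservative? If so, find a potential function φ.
No, ∇×F = (3*x**2 - 3*x*z + 4*z*sin(y*z) - z*cos(y*z), x*y + 3*y*z - 2*cos(z), -9*x**2 - 7*x*z + 2*x + 3*y*exp(x*y) - 4*sin(y) + 4*exp(-x)) ≠ 0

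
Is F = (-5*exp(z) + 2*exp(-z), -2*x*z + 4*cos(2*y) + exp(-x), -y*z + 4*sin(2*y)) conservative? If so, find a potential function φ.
No, ∇×F = (2*x - z + 8*cos(2*y), -5*exp(z) - 2*exp(-z), -2*z - exp(-x)) ≠ 0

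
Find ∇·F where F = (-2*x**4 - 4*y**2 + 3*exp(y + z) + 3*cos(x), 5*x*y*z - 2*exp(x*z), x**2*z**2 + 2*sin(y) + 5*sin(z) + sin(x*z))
-8*x**3 + 2*x**2*z + 5*x*z + x*cos(x*z) - 3*sin(x) + 5*cos(z)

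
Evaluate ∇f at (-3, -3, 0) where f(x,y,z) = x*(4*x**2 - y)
(111, 3, 0)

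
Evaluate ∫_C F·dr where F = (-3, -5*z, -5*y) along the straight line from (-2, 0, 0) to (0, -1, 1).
-1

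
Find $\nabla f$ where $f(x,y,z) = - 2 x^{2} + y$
(-4*x, 1, 0)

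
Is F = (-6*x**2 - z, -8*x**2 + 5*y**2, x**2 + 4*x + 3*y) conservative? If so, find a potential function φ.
No, ∇×F = (3, -2*x - 5, -16*x) ≠ 0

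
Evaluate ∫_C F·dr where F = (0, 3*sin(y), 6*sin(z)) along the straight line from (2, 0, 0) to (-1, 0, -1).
6 - 6*cos(1)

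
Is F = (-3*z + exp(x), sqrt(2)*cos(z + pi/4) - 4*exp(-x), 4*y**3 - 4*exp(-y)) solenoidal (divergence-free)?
No, ∇·F = exp(x)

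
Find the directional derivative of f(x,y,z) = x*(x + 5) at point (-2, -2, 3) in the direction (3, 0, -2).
3*sqrt(13)/13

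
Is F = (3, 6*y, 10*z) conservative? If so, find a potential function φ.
Yes, F is conservative. φ = 3*x + 3*y**2 + 5*z**2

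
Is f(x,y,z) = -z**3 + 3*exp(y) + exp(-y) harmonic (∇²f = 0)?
No, ∇²f = -6*z + 3*exp(y) + exp(-y)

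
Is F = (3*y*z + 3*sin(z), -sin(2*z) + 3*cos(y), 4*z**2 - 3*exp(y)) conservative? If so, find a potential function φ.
No, ∇×F = (-3*exp(y) + 2*cos(2*z), 3*y + 3*cos(z), -3*z) ≠ 0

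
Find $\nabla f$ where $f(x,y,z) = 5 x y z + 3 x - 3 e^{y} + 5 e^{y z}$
(5*y*z + 3, 5*x*z + 5*z*exp(y*z) - 3*exp(y), 5*y*(x + exp(y*z)))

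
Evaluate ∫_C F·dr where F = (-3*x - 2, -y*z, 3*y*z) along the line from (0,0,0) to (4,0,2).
-32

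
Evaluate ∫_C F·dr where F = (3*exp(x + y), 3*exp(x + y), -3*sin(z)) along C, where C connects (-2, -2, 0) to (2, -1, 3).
-3 + 3*cos(3) - 3*exp(-4) + 3*E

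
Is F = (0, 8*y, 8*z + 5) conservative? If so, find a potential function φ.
Yes, F is conservative. φ = 4*y**2 + 4*z**2 + 5*z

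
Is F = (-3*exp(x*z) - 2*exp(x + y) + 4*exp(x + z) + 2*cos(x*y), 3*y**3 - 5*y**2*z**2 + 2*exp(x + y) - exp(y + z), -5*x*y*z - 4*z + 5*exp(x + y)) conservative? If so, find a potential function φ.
No, ∇×F = (-5*x*z + 10*y**2*z + 5*exp(x + y) + exp(y + z), -3*x*exp(x*z) + 5*y*z - 5*exp(x + y) + 4*exp(x + z), 2*x*sin(x*y) + 4*exp(x + y)) ≠ 0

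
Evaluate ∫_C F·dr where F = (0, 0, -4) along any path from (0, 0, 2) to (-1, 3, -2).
16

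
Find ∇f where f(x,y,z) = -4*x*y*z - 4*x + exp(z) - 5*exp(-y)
(-4*y*z - 4, -4*x*z + 5*exp(-y), -4*x*y + exp(z))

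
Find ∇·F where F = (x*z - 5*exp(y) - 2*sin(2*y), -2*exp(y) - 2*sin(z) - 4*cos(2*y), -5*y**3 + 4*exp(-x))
z - 2*exp(y) + 8*sin(2*y)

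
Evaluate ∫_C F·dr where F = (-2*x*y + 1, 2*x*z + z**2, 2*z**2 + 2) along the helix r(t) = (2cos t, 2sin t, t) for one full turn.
4*pi*(9 + 6*pi + 4*pi**2)/3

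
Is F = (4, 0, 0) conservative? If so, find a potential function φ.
Yes, F is conservative. φ = 4*x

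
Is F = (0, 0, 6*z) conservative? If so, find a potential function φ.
Yes, F is conservative. φ = 3*z**2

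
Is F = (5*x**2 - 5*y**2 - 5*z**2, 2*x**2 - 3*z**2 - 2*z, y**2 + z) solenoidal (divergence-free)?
No, ∇·F = 10*x + 1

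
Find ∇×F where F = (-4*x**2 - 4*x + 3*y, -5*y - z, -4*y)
(-3, 0, -3)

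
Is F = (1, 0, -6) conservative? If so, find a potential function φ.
Yes, F is conservative. φ = x - 6*z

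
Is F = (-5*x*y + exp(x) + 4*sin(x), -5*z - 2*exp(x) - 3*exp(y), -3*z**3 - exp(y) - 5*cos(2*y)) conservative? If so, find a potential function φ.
No, ∇×F = (-exp(y) + 10*sin(2*y) + 5, 0, 5*x - 2*exp(x)) ≠ 0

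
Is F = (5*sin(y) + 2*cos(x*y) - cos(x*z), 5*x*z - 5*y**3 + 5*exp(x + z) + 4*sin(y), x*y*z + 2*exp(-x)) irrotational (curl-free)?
No, ∇×F = (x*z - 5*x - 5*exp(x + z), x*sin(x*z) - y*z + 2*exp(-x), 2*x*sin(x*y) + 5*z + 5*exp(x + z) - 5*cos(y))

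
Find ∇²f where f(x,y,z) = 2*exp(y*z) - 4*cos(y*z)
2*(y**2 + z**2)*(exp(y*z) + 2*cos(y*z))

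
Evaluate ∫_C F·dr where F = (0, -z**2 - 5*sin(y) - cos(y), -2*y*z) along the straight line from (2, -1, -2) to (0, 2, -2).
-12 - 5*cos(1) + 5*cos(2) - sin(2) - sin(1)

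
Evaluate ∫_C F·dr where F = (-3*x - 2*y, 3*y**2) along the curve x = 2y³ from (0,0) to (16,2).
-424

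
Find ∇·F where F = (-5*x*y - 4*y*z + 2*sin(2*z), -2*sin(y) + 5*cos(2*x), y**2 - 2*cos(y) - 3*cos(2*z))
-5*y + 6*sin(2*z) - 2*cos(y)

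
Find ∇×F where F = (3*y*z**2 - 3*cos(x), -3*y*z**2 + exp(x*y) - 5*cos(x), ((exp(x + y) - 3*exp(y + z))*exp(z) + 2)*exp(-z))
(6*y*z + exp(x + y) - 3*exp(y + z), 6*y*z - exp(x + y), y*exp(x*y) - 3*z**2 + 5*sin(x))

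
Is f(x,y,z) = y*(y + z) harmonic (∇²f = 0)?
No, ∇²f = 2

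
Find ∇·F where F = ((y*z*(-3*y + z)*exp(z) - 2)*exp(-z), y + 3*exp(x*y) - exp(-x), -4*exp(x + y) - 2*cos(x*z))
3*x*exp(x*y) + 2*x*sin(x*z) + 1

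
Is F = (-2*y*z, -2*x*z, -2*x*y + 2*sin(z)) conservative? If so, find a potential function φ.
Yes, F is conservative. φ = -2*x*y*z - 2*cos(z)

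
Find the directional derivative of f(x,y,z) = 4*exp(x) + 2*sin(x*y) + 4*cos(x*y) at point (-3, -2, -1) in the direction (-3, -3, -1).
6*sqrt(19)*(-2 + 5*(-2*sin(6) + cos(6))*exp(3))*exp(-3)/19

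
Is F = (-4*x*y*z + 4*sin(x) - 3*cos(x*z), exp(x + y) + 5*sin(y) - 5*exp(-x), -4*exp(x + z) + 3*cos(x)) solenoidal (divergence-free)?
No, ∇·F = -4*y*z + 3*z*sin(x*z) + exp(x + y) - 4*exp(x + z) + 4*cos(x) + 5*cos(y)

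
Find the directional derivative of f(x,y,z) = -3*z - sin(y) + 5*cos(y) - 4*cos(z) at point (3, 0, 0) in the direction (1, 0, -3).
9*sqrt(10)/10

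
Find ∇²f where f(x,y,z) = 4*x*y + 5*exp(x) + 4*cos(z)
5*exp(x) - 4*cos(z)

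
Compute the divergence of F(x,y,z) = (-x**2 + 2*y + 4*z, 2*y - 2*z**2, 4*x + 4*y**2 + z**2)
-2*x + 2*z + 2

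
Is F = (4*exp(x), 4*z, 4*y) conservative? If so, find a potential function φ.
Yes, F is conservative. φ = 4*y*z + 4*exp(x)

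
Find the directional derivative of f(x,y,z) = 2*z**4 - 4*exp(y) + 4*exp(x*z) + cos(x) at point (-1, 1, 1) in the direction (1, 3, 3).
sqrt(19)*(-12*exp(2) - 8 + E*sin(1) + 24*E)*exp(-1)/19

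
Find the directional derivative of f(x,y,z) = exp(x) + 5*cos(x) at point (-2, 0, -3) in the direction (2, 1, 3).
sqrt(14)*(1 + 5*exp(2)*sin(2))*exp(-2)/7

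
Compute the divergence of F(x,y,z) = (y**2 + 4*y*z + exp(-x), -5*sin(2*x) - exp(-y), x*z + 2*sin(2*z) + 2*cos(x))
x + 4*cos(2*z) + exp(-y) - exp(-x)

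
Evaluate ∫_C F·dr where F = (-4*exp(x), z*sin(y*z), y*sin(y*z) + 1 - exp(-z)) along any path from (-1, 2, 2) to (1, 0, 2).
-8*sinh(1) - 1 + cos(4)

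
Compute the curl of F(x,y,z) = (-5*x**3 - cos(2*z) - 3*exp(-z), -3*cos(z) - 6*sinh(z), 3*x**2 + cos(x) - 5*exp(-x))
(-3*sin(z) + 6*cosh(z), -6*x + sin(x) + 2*sin(2*z) + 3*exp(-z) - 5*exp(-x), 0)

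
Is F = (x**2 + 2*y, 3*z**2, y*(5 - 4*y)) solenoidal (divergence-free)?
No, ∇·F = 2*x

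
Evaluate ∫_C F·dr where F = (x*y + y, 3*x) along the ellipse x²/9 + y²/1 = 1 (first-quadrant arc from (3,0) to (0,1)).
-3 + 3*pi/2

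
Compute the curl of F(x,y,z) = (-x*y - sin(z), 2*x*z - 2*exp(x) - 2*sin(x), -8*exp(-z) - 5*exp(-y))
(-2*x + 5*exp(-y), -cos(z), x + 2*z - 2*exp(x) - 2*cos(x))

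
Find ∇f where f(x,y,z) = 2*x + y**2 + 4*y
(2, 2*y + 4, 0)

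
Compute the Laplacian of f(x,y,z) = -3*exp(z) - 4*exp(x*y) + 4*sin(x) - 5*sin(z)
-4*x**2*exp(x*y) - 4*y**2*exp(x*y) - 3*exp(z) - 4*sin(x) + 5*sin(z)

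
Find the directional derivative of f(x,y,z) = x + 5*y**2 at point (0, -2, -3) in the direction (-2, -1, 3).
9*sqrt(14)/7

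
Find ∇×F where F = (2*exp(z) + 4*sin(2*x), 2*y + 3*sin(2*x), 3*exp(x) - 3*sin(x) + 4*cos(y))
(-4*sin(y), -3*exp(x) + 2*exp(z) + 3*cos(x), 6*cos(2*x))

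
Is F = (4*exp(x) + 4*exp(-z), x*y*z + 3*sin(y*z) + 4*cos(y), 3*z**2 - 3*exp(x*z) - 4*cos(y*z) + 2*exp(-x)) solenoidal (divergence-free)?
No, ∇·F = x*z - 3*x*exp(x*z) + 4*y*sin(y*z) + 3*z*cos(y*z) + 6*z + 4*exp(x) - 4*sin(y)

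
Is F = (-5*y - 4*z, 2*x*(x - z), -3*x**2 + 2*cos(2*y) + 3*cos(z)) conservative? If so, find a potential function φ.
No, ∇×F = (2*x - 4*sin(2*y), 6*x - 4, 4*x - 2*z + 5) ≠ 0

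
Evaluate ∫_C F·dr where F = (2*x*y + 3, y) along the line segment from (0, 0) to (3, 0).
9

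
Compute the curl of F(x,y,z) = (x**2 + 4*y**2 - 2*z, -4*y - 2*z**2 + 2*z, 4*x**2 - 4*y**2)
(-8*y + 4*z - 2, -8*x - 2, -8*y)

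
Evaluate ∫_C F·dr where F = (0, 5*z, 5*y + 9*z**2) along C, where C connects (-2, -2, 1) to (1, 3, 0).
7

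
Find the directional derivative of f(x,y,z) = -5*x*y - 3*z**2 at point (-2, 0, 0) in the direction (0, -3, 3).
-5*sqrt(2)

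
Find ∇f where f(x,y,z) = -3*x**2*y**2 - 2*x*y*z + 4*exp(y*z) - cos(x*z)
(-6*x*y**2 - 2*y*z + z*sin(x*z), -6*x**2*y - 2*x*z + 4*z*exp(y*z), -2*x*y + x*sin(x*z) + 4*y*exp(y*z))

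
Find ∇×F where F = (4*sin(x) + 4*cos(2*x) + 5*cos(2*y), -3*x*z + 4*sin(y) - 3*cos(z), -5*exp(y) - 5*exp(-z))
(3*x - 5*exp(y) - 3*sin(z), 0, -3*z + 10*sin(2*y))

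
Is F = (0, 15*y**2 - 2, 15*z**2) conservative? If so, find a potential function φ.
Yes, F is conservative. φ = 5*y**3 - 2*y + 5*z**3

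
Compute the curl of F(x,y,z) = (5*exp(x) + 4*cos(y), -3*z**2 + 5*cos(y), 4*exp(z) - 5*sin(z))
(6*z, 0, 4*sin(y))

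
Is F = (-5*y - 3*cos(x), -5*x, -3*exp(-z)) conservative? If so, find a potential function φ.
Yes, F is conservative. φ = -5*x*y - 3*sin(x) + 3*exp(-z)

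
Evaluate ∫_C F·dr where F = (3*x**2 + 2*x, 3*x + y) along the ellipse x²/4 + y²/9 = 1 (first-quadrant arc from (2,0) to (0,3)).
-15/2 + 9*pi/2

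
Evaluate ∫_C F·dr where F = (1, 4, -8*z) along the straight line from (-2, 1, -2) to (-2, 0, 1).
8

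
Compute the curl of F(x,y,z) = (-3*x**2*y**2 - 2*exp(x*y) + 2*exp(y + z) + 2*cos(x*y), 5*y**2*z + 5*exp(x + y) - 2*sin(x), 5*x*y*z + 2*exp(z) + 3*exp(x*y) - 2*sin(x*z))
(5*x*z + 3*x*exp(x*y) - 5*y**2, -5*y*z - 3*y*exp(x*y) + 2*z*cos(x*z) + 2*exp(y + z), 6*x**2*y + 2*x*exp(x*y) + 2*x*sin(x*y) + 5*exp(x + y) - 2*exp(y + z) - 2*cos(x))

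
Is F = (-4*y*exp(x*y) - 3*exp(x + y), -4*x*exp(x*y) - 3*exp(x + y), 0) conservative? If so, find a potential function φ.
Yes, F is conservative. φ = -4*exp(x*y) - 3*exp(x + y)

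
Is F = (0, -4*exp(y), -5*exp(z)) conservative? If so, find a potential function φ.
Yes, F is conservative. φ = -4*exp(y) - 5*exp(z)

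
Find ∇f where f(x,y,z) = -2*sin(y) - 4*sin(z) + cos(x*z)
(-z*sin(x*z), -2*cos(y), -x*sin(x*z) - 4*cos(z))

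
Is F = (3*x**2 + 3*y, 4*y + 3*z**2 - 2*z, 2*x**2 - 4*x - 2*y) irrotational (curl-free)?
No, ∇×F = (-6*z, 4 - 4*x, -3)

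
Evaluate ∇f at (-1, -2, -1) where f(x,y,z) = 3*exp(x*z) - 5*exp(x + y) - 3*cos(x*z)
(-3*E - 3*sin(1) - 5*exp(-3), -5*exp(-3), -3*E - 3*sin(1))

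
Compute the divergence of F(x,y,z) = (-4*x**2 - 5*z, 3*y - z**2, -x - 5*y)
3 - 8*x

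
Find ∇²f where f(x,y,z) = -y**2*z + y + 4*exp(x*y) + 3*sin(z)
4*x**2*exp(x*y) + 4*y**2*exp(x*y) - 2*z - 3*sin(z)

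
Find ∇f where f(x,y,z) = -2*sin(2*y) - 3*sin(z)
(0, -4*cos(2*y), -3*cos(z))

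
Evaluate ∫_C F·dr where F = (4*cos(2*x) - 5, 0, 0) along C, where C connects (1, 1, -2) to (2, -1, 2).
-5 - 2*sin(2) + 2*sin(4)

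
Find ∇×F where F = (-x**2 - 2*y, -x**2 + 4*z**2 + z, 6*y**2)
(12*y - 8*z - 1, 0, 2 - 2*x)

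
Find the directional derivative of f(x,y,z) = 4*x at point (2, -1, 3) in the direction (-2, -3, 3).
-4*sqrt(22)/11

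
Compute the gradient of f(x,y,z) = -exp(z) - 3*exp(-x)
(3*exp(-x), 0, -exp(z))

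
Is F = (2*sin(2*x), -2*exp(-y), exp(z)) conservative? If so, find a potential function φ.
Yes, F is conservative. φ = exp(z) - cos(2*x) + 2*exp(-y)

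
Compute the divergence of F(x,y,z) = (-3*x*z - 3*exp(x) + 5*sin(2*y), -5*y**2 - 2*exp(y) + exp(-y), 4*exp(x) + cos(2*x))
-10*y - 3*z - 3*exp(x) - 2*exp(y) - exp(-y)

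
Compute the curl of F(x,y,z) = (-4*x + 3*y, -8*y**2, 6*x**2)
(0, -12*x, -3)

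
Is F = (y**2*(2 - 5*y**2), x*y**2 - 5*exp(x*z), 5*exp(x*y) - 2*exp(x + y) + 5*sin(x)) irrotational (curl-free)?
No, ∇×F = (5*x*exp(x*y) + 5*x*exp(x*z) - 2*exp(x + y), -5*y*exp(x*y) + 2*exp(x + y) - 5*cos(x), 20*y**3 + y**2 - 4*y - 5*z*exp(x*z))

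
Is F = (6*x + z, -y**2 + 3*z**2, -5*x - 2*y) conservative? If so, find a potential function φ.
No, ∇×F = (-6*z - 2, 6, 0) ≠ 0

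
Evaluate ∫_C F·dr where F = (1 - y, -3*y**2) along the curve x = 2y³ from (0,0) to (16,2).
-16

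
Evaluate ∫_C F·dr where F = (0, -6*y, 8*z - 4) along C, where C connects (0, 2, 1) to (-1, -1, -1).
17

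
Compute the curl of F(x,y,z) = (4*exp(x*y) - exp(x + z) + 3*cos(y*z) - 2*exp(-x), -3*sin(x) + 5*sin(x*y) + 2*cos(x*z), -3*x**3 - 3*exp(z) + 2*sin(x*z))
(2*x*sin(x*z), 9*x**2 - 3*y*sin(y*z) - 2*z*cos(x*z) - exp(x + z), -4*x*exp(x*y) + 5*y*cos(x*y) - 2*z*sin(x*z) + 3*z*sin(y*z) - 3*cos(x))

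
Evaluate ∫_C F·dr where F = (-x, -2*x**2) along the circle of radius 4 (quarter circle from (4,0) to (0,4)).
-232/3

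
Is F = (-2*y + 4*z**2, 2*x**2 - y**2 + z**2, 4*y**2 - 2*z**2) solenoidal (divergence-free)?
No, ∇·F = -2*y - 4*z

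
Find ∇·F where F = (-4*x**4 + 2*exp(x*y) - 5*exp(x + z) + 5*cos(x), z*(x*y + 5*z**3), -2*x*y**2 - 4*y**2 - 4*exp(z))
-16*x**3 + x*z + 2*y*exp(x*y) - 4*exp(z) - 5*exp(x + z) - 5*sin(x)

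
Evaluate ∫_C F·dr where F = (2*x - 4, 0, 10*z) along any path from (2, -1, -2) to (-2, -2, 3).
41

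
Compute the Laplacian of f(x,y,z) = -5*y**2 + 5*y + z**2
-8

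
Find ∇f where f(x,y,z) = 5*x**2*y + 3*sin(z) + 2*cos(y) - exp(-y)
(10*x*y, 5*x**2 - 2*sin(y) + exp(-y), 3*cos(z))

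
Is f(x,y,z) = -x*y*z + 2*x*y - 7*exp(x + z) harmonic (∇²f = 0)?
No, ∇²f = -14*exp(x + z)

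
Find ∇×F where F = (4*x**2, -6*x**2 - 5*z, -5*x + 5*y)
(10, 5, -12*x)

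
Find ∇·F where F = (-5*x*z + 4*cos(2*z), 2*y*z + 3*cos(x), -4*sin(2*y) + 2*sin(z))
-3*z + 2*cos(z)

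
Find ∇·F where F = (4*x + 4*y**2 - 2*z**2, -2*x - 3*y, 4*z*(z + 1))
8*z + 5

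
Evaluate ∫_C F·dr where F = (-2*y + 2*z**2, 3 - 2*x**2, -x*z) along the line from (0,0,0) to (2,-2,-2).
6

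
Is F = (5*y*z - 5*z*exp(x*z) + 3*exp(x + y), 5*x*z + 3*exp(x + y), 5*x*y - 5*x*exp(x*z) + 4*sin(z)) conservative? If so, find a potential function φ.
Yes, F is conservative. φ = 5*x*y*z - 5*exp(x*z) + 3*exp(x + y) - 4*cos(z)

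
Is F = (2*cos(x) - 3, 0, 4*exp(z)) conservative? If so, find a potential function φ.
Yes, F is conservative. φ = -3*x + 4*exp(z) + 2*sin(x)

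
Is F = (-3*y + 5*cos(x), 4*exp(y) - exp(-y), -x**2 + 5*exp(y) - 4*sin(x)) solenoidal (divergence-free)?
No, ∇·F = 4*exp(y) - 5*sin(x) + exp(-y)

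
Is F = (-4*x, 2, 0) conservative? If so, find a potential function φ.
Yes, F is conservative. φ = -2*x**2 + 2*y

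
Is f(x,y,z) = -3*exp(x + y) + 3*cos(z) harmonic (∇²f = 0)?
No, ∇²f = -6*exp(x + y) - 3*cos(z)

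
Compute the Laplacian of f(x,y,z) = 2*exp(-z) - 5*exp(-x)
2*exp(-z) - 5*exp(-x)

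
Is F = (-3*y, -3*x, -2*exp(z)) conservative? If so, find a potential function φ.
Yes, F is conservative. φ = -3*x*y - 2*exp(z)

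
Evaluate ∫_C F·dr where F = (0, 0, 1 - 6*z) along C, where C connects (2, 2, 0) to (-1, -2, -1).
-4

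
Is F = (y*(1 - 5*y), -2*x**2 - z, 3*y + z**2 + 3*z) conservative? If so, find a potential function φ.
No, ∇×F = (4, 0, -4*x + 10*y - 1) ≠ 0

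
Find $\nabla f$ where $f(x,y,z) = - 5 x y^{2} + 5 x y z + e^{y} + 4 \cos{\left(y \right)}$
(5*y*(-y + z), -10*x*y + 5*x*z + exp(y) - 4*sin(y), 5*x*y)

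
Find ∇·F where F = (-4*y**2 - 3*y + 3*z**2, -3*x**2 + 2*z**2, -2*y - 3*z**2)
-6*z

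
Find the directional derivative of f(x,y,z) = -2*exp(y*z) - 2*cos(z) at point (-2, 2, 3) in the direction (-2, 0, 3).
6*sqrt(13)*(-2*exp(6) + sin(3))/13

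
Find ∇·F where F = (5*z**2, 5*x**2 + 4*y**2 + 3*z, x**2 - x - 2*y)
8*y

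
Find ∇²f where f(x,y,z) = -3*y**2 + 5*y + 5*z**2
4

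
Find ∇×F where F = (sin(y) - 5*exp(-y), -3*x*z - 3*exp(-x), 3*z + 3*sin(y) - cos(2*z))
(3*x + 3*cos(y), 0, -3*z - cos(y) - 5*exp(-y) + 3*exp(-x))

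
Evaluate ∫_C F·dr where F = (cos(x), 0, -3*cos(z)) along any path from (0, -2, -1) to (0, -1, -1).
0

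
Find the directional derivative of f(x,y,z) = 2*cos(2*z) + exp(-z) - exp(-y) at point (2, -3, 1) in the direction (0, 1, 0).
exp(3)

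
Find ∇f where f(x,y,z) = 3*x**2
(6*x, 0, 0)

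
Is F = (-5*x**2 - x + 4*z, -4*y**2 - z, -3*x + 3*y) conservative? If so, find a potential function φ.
No, ∇×F = (4, 7, 0) ≠ 0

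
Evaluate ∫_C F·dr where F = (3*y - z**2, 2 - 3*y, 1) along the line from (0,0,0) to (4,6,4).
-70/3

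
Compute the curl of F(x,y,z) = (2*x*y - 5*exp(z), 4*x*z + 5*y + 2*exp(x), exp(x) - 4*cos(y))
(-4*x + 4*sin(y), -exp(x) - 5*exp(z), -2*x + 4*z + 2*exp(x))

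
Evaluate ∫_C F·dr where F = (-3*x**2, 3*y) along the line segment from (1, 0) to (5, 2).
-118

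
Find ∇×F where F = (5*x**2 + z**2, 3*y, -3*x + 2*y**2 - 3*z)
(4*y, 2*z + 3, 0)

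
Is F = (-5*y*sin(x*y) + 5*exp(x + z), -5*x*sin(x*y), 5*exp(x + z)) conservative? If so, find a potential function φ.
Yes, F is conservative. φ = 5*exp(x + z) + 5*cos(x*y)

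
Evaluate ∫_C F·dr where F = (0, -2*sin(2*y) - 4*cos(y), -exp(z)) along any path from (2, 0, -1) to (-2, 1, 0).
-4*sin(1) - 2 + cos(2) + exp(-1)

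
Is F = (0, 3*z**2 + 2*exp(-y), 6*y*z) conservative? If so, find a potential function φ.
Yes, F is conservative. φ = 3*y*z**2 - 2*exp(-y)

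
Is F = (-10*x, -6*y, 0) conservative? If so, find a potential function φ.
Yes, F is conservative. φ = -5*x**2 - 3*y**2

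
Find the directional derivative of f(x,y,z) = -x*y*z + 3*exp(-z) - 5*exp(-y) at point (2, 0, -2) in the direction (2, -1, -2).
-3 + 2*exp(2)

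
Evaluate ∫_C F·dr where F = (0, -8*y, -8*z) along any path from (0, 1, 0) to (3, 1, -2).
-16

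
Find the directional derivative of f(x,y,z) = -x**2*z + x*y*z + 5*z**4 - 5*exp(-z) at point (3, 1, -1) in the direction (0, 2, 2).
sqrt(2)*(-29 + 5*E)/2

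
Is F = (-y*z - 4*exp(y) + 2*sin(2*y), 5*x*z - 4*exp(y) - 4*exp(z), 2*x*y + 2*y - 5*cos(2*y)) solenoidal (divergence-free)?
No, ∇·F = -4*exp(y)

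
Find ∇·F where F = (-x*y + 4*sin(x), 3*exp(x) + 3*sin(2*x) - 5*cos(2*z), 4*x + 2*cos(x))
-y + 4*cos(x)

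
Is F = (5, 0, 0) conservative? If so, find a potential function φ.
Yes, F is conservative. φ = 5*x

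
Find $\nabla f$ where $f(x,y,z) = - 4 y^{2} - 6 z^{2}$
(0, -8*y, -12*z)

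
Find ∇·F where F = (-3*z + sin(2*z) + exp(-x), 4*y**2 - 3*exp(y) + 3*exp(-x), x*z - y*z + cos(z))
x + 7*y - 3*exp(y) - sin(z) - exp(-x)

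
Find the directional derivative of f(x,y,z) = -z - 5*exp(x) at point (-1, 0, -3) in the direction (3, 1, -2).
sqrt(14)*(-15 + 2*E)*exp(-1)/14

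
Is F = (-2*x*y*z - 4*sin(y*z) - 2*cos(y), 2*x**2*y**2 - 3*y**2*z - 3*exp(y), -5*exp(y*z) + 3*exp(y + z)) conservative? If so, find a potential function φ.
No, ∇×F = (3*y**2 - 5*z*exp(y*z) + 3*exp(y + z), -2*y*(x + 2*cos(y*z)), 4*x*y**2 + 2*x*z + 4*z*cos(y*z) - 2*sin(y)) ≠ 0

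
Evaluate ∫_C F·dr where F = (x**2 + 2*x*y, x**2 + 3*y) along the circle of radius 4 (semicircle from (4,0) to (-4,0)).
-128/3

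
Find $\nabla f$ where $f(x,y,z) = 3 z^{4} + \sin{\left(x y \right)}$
(y*cos(x*y), x*cos(x*y), 12*z**3)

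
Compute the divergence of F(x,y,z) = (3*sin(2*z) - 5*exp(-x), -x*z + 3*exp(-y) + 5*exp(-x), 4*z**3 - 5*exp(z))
12*z**2 - 5*exp(z) - 3*exp(-y) + 5*exp(-x)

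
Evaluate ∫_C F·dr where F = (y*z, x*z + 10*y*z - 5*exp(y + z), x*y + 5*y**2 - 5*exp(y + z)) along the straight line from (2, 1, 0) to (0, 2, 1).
-5*exp(3) + 5*E + 20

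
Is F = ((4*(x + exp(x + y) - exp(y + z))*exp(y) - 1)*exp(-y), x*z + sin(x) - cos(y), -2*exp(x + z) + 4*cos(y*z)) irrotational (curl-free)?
No, ∇×F = (-x - 4*z*sin(y*z), 2*exp(x + z) - 4*exp(y + z), z - 4*exp(x + y) + 4*exp(y + z) + cos(x) - exp(-y))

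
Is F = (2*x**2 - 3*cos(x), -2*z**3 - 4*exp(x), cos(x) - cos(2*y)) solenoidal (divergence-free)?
No, ∇·F = 4*x + 3*sin(x)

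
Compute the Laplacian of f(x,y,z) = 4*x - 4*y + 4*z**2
8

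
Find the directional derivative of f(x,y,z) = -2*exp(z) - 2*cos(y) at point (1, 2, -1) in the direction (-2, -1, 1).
-sqrt(6)*(1 + E*sin(2))*exp(-1)/3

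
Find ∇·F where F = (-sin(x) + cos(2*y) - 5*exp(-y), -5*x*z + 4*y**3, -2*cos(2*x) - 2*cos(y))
12*y**2 - cos(x)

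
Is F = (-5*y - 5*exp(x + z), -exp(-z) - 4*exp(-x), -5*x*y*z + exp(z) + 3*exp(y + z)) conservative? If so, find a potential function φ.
No, ∇×F = (-5*x*z + 3*exp(y + z) - exp(-z), 5*y*z - 5*exp(x + z), 5 + 4*exp(-x)) ≠ 0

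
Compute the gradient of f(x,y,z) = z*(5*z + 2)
(0, 0, 10*z + 2)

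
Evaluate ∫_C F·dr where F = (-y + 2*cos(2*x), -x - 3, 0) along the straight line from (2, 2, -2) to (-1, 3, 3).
-sin(2) - sin(4) + 4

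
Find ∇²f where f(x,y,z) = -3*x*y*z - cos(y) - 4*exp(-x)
cos(y) - 4*exp(-x)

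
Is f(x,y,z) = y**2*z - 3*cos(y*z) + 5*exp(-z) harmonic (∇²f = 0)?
No, ∇²f = 3*y**2*cos(y*z) + 3*z**2*cos(y*z) + 2*z + 5*exp(-z)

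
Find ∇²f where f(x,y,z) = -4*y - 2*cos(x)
2*cos(x)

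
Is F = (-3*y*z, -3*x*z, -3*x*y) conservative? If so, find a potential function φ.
Yes, F is conservative. φ = -3*x*y*z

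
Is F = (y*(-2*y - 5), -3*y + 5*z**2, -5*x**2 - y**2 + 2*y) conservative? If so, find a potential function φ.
No, ∇×F = (-2*y - 10*z + 2, 10*x, 4*y + 5) ≠ 0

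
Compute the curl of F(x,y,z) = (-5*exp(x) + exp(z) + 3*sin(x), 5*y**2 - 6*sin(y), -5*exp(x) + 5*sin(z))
(0, 5*exp(x) + exp(z), 0)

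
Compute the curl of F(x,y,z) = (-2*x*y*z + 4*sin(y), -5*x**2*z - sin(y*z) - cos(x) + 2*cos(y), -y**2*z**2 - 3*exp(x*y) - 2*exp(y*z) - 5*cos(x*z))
(5*x**2 - 3*x*exp(x*y) - 2*y*z**2 + y*cos(y*z) - 2*z*exp(y*z), -2*x*y + 3*y*exp(x*y) - 5*z*sin(x*z), -8*x*z + sin(x) - 4*cos(y))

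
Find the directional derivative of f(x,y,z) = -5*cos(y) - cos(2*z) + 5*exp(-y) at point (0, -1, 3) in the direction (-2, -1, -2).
-4*sin(6)/3 + 5*sin(1)/3 + 5*E/3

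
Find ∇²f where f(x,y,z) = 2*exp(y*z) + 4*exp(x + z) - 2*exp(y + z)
2*y**2*exp(y*z) + 2*z**2*exp(y*z) + 8*exp(x + z) - 4*exp(y + z)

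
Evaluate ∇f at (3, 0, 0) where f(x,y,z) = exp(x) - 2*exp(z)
(exp(3), 0, -2)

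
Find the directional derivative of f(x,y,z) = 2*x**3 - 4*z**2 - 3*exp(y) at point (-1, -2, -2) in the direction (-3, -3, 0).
sqrt(2)*(3/2 - 3*exp(2))*exp(-2)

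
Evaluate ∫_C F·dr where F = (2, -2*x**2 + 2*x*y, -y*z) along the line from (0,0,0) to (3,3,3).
-3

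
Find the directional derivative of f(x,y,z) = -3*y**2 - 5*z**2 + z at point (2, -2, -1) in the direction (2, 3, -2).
14*sqrt(17)/17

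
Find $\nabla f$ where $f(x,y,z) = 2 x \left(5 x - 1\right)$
(20*x - 2, 0, 0)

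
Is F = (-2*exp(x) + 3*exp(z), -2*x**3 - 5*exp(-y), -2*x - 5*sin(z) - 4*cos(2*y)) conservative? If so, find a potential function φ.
No, ∇×F = (8*sin(2*y), 3*exp(z) + 2, -6*x**2) ≠ 0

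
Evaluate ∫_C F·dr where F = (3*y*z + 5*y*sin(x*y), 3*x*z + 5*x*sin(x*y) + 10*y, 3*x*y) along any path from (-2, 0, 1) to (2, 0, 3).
0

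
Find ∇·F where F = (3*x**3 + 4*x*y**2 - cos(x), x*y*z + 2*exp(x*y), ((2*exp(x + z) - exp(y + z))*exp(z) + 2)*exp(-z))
9*x**2 + x*z + 2*x*exp(x*y) + 4*y**2 + 2*exp(x + z) - exp(y + z) + sin(x) - 2*exp(-z)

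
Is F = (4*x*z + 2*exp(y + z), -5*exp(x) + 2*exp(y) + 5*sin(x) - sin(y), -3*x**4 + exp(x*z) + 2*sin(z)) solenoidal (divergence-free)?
No, ∇·F = x*exp(x*z) + 4*z + 2*exp(y) - cos(y) + 2*cos(z)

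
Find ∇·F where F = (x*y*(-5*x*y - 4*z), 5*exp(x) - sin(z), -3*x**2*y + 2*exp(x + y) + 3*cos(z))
-10*x*y**2 - 4*y*z - 3*sin(z)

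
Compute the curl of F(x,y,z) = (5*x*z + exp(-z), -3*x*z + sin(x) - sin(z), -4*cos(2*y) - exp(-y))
(3*x + 8*sin(2*y) + cos(z) + exp(-y), 5*x - exp(-z), -3*z + cos(x))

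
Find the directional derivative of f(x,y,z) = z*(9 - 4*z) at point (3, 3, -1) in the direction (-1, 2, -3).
-51*sqrt(14)/14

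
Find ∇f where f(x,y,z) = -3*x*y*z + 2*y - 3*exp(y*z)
(-3*y*z, -3*x*z - 3*z*exp(y*z) + 2, 3*y*(-x - exp(y*z)))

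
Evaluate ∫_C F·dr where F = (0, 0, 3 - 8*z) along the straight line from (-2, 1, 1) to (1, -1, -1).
-6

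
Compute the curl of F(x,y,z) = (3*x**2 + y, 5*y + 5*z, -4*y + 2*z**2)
(-9, 0, -1)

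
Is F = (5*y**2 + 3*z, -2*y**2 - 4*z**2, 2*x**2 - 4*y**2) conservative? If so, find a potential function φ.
No, ∇×F = (-8*y + 8*z, 3 - 4*x, -10*y) ≠ 0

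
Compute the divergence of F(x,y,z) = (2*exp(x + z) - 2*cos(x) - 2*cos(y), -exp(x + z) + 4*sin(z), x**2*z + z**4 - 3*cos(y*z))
x**2 + 3*y*sin(y*z) + 4*z**3 + 2*exp(x + z) + 2*sin(x)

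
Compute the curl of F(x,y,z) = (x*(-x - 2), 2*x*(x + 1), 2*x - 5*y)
(-5, -2, 4*x + 2)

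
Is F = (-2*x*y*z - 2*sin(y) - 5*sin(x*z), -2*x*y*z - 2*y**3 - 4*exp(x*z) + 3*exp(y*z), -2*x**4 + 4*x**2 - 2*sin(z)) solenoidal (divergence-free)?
No, ∇·F = -2*x*z - 6*y**2 - 2*y*z + 3*z*exp(y*z) - 5*z*cos(x*z) - 2*cos(z)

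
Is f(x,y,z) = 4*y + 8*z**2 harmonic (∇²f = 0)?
No, ∇²f = 16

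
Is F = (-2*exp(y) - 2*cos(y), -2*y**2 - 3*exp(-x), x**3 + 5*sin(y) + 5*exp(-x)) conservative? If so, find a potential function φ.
No, ∇×F = (5*cos(y), -3*x**2 + 5*exp(-x), 2*exp(y) - 2*sin(y) + 3*exp(-x)) ≠ 0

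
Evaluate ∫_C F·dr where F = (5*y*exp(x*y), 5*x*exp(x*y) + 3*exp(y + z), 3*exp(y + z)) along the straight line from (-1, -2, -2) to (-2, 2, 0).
2*(1 - exp(6))*exp(-4)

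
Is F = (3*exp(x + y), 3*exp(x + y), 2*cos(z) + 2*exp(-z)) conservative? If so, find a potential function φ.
Yes, F is conservative. φ = 3*exp(x + y) + 2*sin(z) - 2*exp(-z)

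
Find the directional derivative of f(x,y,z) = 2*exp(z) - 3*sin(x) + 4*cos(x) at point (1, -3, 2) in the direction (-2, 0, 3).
2*sqrt(13)*(3*cos(1) + 4*sin(1) + 3*exp(2))/13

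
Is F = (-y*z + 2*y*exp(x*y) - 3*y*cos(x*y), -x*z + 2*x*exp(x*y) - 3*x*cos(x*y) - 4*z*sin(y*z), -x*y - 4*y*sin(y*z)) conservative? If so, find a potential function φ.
Yes, F is conservative. φ = -x*y*z + 2*exp(x*y) - 3*sin(x*y) + 4*cos(y*z)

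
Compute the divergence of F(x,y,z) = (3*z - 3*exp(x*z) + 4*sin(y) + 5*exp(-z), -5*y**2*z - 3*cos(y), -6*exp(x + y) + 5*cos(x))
-10*y*z - 3*z*exp(x*z) + 3*sin(y)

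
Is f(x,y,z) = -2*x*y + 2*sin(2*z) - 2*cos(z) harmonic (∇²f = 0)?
No, ∇²f = -8*sin(2*z) + 2*cos(z)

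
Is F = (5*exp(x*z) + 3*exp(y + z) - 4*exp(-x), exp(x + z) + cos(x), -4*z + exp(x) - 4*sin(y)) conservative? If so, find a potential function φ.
No, ∇×F = (-exp(x + z) - 4*cos(y), 5*x*exp(x*z) - exp(x) + 3*exp(y + z), exp(x + z) - 3*exp(y + z) - sin(x)) ≠ 0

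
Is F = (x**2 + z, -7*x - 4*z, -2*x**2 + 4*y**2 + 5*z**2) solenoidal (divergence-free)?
No, ∇·F = 2*x + 10*z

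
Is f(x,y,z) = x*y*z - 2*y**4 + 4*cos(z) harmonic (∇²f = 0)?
No, ∇²f = -24*y**2 - 4*cos(z)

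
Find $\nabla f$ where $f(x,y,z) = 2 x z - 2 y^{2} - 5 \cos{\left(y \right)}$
(2*z, -4*y + 5*sin(y), 2*x)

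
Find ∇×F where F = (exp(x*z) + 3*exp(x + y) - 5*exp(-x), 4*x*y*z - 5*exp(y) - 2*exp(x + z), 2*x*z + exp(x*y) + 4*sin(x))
(-4*x*y + x*exp(x*y) + 2*exp(x + z), x*exp(x*z) - y*exp(x*y) - 2*z - 4*cos(x), 4*y*z - 3*exp(x + y) - 2*exp(x + z))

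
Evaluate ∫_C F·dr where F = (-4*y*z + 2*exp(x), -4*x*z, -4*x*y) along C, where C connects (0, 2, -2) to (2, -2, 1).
14 + 2*exp(2)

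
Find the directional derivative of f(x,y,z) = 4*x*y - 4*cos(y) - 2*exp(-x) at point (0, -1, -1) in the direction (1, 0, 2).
-2*sqrt(5)/5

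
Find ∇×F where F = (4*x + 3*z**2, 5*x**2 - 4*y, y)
(1, 6*z, 10*x)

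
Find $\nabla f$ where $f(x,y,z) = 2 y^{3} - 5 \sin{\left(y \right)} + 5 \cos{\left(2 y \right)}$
(0, 6*y**2 - 10*sin(2*y) - 5*cos(y), 0)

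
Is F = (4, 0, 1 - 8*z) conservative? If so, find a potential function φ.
Yes, F is conservative. φ = 4*x - 4*z**2 + z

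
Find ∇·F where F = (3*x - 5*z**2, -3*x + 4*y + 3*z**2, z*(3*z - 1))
6*z + 6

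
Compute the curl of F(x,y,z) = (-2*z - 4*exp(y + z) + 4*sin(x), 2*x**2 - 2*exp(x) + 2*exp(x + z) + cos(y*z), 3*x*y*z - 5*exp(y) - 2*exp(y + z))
(3*x*z + y*sin(y*z) - 5*exp(y) - 2*exp(x + z) - 2*exp(y + z), -3*y*z - 4*exp(y + z) - 2, 4*x - 2*exp(x) + 2*exp(x + z) + 4*exp(y + z))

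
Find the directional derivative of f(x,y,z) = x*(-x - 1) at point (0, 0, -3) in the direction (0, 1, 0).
0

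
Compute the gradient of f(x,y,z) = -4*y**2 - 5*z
(0, -8*y, -5)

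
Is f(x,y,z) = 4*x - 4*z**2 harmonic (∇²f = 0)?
No, ∇²f = -8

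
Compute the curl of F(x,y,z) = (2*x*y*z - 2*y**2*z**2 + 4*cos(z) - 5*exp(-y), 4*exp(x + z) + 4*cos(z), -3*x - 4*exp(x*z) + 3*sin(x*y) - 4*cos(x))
(3*x*cos(x*y) - 4*exp(x + z) + 4*sin(z), 2*x*y - 4*y**2*z - 3*y*cos(x*y) + 4*z*exp(x*z) - 4*sin(x) - 4*sin(z) + 3, -2*x*z + 4*y*z**2 + 4*exp(x + z) - 5*exp(-y))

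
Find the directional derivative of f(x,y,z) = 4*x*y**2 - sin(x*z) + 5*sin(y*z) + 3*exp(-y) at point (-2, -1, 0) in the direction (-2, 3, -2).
sqrt(17)*(46 - 9*E)/17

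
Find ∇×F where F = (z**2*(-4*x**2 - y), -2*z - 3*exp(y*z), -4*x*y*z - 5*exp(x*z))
(-4*x*z + 3*y*exp(y*z) + 2, z*(-8*x**2 + 2*y + 5*exp(x*z)), z**2)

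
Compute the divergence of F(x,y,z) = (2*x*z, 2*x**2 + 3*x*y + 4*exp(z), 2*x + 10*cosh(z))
3*x + 2*z + 10*sinh(z)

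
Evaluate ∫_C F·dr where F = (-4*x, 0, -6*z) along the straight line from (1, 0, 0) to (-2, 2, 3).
-33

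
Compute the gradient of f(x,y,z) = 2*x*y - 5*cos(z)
(2*y, 2*x, 5*sin(z))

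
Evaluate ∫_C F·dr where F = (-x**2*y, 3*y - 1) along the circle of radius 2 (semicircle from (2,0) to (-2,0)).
2*pi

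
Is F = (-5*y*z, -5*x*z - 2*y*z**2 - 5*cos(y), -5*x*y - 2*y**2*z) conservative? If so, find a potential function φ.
Yes, F is conservative. φ = -5*x*y*z - y**2*z**2 - 5*sin(y)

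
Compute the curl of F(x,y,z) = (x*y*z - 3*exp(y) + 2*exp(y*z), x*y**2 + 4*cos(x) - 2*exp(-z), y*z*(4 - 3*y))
(-6*y*z + 4*z - 2*exp(-z), y*(x + 2*exp(y*z)), -x*z + y**2 - 2*z*exp(y*z) + 3*exp(y) - 4*sin(x))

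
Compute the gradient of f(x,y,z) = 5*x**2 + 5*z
(10*x, 0, 5)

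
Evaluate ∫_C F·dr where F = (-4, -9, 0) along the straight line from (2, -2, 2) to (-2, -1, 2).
7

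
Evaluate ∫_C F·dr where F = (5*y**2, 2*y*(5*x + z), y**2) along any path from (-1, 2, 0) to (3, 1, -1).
34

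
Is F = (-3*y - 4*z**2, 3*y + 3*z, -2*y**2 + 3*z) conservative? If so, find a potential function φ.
No, ∇×F = (-4*y - 3, -8*z, 3) ≠ 0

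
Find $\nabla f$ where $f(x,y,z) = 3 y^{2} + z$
(0, 6*y, 1)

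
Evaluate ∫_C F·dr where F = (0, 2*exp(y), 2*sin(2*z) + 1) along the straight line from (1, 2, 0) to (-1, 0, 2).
-2*exp(2) - cos(4) + 5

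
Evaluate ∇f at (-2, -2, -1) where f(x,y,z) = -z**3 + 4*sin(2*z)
(0, 0, 8*cos(2) - 3)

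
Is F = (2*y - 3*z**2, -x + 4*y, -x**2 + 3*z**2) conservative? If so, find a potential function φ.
No, ∇×F = (0, 2*x - 6*z, -3) ≠ 0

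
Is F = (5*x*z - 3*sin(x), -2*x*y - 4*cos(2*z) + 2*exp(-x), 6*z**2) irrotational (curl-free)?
No, ∇×F = (-8*sin(2*z), 5*x, -2*y - 2*exp(-x))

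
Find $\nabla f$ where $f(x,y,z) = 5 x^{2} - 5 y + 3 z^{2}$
(10*x, -5, 6*z)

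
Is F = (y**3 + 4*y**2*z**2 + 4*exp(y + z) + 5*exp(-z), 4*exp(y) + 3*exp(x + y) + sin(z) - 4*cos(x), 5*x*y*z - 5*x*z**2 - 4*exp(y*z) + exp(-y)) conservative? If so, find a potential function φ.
No, ∇×F = (5*x*z - 4*z*exp(y*z) - cos(z) - exp(-y), 8*y**2*z - 5*y*z + 5*z**2 + 4*exp(y + z) - 5*exp(-z), -3*y**2 - 8*y*z**2 + 3*exp(x + y) - 4*exp(y + z) + 4*sin(x)) ≠ 0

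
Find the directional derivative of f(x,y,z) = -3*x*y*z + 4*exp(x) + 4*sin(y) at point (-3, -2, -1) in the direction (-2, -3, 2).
sqrt(17)*(-8 + 3*exp(3) - 12*exp(3)*cos(2))*exp(-3)/17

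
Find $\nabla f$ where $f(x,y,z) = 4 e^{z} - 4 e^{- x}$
(4*exp(-x), 0, 4*exp(z))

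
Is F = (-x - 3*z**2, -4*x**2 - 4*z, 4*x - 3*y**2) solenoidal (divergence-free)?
No, ∇·F = -1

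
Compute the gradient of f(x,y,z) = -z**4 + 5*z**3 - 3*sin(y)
(0, -3*cos(y), z**2*(15 - 4*z))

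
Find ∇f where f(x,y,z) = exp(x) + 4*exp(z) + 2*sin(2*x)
(exp(x) + 4*cos(2*x), 0, 4*exp(z))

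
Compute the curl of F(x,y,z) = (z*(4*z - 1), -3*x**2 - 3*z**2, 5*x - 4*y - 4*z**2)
(6*z - 4, 8*z - 6, -6*x)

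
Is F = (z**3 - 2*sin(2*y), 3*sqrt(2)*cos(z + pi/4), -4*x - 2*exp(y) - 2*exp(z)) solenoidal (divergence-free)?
No, ∇·F = -2*exp(z)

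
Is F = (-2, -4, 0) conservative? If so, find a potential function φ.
Yes, F is conservative. φ = -2*x - 4*y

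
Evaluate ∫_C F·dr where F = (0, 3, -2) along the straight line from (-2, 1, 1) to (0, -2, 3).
-13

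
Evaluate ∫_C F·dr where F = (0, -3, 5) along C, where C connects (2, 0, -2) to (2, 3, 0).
1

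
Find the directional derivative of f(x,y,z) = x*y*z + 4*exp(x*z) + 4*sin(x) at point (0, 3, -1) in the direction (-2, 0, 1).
6*sqrt(5)/5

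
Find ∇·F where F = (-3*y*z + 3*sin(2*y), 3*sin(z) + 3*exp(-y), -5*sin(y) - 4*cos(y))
-3*exp(-y)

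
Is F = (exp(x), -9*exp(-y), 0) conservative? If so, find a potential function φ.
Yes, F is conservative. φ = exp(x) + 9*exp(-y)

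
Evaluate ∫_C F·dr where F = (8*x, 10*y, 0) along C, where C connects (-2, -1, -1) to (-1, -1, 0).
-12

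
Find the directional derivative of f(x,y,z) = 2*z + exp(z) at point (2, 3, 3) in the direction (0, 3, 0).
0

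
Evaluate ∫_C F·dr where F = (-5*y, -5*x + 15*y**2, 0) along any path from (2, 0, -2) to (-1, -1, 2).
-10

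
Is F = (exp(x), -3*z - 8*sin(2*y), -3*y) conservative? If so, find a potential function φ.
Yes, F is conservative. φ = -3*y*z + exp(x) + 4*cos(2*y)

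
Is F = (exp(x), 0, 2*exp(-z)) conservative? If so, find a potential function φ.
Yes, F is conservative. φ = exp(x) - 2*exp(-z)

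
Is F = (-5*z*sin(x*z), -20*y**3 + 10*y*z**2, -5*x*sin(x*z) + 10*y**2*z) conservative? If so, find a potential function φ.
Yes, F is conservative. φ = -5*y**4 + 5*y**2*z**2 + 5*cos(x*z)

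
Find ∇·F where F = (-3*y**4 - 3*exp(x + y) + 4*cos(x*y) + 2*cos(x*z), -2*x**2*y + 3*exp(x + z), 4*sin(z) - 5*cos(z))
-2*x**2 - 4*y*sin(x*y) - 2*z*sin(x*z) - 3*exp(x + y) + 5*sin(z) + 4*cos(z)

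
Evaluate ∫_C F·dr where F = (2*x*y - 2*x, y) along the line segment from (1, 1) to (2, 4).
25/2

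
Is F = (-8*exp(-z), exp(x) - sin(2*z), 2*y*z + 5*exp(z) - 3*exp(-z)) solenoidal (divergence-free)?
No, ∇·F = 2*y + 5*exp(z) + 3*exp(-z)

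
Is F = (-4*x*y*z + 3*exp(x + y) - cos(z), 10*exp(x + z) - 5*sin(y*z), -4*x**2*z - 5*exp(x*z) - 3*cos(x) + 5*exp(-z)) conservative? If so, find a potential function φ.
No, ∇×F = (5*y*cos(y*z) - 10*exp(x + z), -4*x*y + 8*x*z + 5*z*exp(x*z) - 3*sin(x) + sin(z), 4*x*z - 3*exp(x + y) + 10*exp(x + z)) ≠ 0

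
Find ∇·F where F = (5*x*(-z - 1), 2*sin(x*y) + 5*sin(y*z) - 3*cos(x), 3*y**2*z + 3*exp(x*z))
3*x*exp(x*z) + 2*x*cos(x*y) + 3*y**2 + 5*z*cos(y*z) - 5*z - 5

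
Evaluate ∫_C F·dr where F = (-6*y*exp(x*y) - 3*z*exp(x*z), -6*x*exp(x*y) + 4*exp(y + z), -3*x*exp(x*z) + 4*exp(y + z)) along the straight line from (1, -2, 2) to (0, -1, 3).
-13 + sinh(2) + 13*cosh(2)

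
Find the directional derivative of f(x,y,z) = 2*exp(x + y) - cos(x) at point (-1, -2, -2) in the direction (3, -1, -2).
sqrt(14)*(-3*exp(3)*sin(1) + 4)*exp(-3)/14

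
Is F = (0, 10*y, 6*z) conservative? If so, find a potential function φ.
Yes, F is conservative. φ = 5*y**2 + 3*z**2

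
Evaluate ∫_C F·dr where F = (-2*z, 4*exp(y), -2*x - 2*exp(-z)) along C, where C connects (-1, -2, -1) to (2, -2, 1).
-4*sinh(1) - 2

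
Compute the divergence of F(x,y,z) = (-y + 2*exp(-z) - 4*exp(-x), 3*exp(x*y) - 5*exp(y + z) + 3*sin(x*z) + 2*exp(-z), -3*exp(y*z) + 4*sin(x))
3*x*exp(x*y) - 3*y*exp(y*z) - 5*exp(y + z) + 4*exp(-x)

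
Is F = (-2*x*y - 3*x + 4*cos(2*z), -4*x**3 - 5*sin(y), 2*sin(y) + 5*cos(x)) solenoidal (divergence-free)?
No, ∇·F = -2*y - 5*cos(y) - 3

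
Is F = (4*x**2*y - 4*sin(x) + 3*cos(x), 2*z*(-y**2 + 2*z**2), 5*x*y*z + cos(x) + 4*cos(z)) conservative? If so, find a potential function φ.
No, ∇×F = (5*x*z + 2*y**2 - 12*z**2, -5*y*z + sin(x), -4*x**2) ≠ 0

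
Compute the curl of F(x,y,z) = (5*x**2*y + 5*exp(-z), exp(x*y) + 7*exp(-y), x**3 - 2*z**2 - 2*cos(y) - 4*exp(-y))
(2*sin(y) + 4*exp(-y), -3*x**2 - 5*exp(-z), -5*x**2 + y*exp(x*y))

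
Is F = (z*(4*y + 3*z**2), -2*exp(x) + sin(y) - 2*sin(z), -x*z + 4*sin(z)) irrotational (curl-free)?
No, ∇×F = (2*cos(z), 4*y + 9*z**2 + z, -4*z - 2*exp(x))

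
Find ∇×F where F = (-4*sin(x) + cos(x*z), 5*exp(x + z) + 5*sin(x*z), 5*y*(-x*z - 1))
(-5*x*z - 5*x*cos(x*z) - 5*exp(x + z) - 5, -x*sin(x*z) + 5*y*z, 5*z*cos(x*z) + 5*exp(x + z))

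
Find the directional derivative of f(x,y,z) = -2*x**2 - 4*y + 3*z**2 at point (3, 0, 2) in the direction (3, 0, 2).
-12*sqrt(13)/13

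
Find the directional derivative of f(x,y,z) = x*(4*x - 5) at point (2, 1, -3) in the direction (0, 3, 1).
0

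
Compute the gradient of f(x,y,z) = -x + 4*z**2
(-1, 0, 8*z)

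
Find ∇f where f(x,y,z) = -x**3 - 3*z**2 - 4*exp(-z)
(-3*x**2, 0, -6*z + 4*exp(-z))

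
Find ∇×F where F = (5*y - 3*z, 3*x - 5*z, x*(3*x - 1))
(5, -6*x - 2, -2)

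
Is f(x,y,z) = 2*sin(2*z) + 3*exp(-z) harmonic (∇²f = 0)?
No, ∇²f = -8*sin(2*z) + 3*exp(-z)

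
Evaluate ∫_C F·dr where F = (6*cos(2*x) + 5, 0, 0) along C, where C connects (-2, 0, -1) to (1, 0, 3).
3*sin(4) + 3*sin(2) + 15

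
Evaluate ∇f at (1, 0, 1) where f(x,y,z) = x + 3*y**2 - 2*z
(1, 0, -2)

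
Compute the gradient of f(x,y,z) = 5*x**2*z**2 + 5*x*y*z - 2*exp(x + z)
(10*x*z**2 + 5*y*z - 2*exp(x + z), 5*x*z, 10*x**2*z + 5*x*y - 2*exp(x + z))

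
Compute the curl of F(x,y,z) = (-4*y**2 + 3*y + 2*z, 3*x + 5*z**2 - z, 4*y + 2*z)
(5 - 10*z, 2, 8*y)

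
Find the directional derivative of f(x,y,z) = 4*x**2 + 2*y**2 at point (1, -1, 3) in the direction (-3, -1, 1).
-20*sqrt(11)/11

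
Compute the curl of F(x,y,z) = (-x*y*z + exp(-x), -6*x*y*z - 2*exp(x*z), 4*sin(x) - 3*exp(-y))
(6*x*y + 2*x*exp(x*z) + 3*exp(-y), -x*y - 4*cos(x), z*(x - 6*y - 2*exp(x*z)))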